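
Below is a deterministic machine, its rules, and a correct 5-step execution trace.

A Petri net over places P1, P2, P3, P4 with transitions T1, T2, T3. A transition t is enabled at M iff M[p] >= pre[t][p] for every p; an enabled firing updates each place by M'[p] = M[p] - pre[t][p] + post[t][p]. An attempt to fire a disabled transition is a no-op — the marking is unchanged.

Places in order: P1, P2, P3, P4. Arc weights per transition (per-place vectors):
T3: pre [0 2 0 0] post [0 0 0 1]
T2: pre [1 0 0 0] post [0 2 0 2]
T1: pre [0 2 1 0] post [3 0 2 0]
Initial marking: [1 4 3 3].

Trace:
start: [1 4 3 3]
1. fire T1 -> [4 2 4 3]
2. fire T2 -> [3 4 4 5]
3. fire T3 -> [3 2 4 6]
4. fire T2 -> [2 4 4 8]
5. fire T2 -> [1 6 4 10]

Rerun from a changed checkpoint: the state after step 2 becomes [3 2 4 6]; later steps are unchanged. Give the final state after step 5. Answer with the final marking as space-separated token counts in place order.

1 4 4 11

state after step 2 := [3 2 4 6]
3. fire T3 -> [3 0 4 7]
4. fire T2 -> [2 2 4 9]
5. fire T2 -> [1 4 4 11]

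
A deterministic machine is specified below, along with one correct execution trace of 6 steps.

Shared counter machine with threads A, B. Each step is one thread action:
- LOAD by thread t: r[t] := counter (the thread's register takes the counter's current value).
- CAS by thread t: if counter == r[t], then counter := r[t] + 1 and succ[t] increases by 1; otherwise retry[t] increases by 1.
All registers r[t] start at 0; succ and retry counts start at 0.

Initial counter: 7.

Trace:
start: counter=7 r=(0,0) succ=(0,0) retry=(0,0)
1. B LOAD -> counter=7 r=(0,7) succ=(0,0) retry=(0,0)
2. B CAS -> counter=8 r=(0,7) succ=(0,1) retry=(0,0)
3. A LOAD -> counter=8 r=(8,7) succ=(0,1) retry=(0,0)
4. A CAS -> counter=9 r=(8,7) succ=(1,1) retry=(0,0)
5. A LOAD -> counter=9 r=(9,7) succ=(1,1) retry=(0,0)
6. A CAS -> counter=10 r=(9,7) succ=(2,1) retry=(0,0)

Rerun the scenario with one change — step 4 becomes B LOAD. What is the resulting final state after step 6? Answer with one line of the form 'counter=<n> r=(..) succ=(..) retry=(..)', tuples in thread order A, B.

counter=9 r=(8,8) succ=(1,1) retry=(0,0)

(re-executing from step 4 with the substitution; state before step 4: counter=8 r=(8,7) succ=(0,1) retry=(0,0))
4. B LOAD -> counter=8 r=(8,8) succ=(0,1) retry=(0,0)
5. A LOAD -> counter=8 r=(8,8) succ=(0,1) retry=(0,0)
6. A CAS -> counter=9 r=(8,8) succ=(1,1) retry=(0,0)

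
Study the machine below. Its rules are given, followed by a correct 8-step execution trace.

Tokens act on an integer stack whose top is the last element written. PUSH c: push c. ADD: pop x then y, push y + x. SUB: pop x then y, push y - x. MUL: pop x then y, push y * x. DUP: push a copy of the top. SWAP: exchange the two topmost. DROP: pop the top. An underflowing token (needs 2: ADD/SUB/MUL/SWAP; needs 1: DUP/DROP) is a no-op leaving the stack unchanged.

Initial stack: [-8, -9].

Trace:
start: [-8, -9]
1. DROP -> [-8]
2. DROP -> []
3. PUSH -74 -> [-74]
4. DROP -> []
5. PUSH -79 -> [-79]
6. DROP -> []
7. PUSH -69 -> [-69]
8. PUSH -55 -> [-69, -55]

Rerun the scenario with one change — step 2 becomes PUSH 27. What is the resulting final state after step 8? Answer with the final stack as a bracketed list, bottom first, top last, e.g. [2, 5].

[-8, 27, -69, -55]

(re-executing from step 2 with the substitution; state before step 2: [-8])
2. PUSH 27 -> [-8, 27]
3. PUSH -74 -> [-8, 27, -74]
4. DROP -> [-8, 27]
5. PUSH -79 -> [-8, 27, -79]
6. DROP -> [-8, 27]
7. PUSH -69 -> [-8, 27, -69]
8. PUSH -55 -> [-8, 27, -69, -55]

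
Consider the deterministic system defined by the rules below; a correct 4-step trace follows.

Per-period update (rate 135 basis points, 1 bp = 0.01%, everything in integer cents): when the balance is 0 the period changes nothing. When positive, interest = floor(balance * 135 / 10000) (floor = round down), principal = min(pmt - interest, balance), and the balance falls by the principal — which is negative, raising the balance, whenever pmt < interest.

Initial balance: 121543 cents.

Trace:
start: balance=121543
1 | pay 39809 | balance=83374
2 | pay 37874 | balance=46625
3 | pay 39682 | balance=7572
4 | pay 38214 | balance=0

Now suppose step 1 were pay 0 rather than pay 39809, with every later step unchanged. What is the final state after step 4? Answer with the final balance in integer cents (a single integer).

(re-executing from step 1 with the substitution; state before step 1: balance=121543)
1 | pay 0 | balance=123183
2 | pay 37874 | balance=86971
3 | pay 39682 | balance=48463
4 | pay 38214 | balance=10903

10903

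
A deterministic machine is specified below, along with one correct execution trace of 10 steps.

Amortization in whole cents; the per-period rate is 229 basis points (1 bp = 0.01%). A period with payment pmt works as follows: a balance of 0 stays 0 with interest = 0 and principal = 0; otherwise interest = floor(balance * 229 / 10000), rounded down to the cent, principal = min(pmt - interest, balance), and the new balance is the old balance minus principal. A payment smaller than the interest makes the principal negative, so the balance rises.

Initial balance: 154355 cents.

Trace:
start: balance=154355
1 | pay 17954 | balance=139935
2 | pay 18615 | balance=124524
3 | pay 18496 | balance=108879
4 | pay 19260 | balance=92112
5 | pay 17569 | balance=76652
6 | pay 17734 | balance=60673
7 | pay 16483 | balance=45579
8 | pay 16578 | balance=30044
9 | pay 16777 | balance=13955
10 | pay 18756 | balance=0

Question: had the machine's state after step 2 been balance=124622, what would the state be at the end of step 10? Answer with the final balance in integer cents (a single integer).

0

state after step 2 := balance=124622
3 | pay 18496 | balance=108979
4 | pay 19260 | balance=92214
5 | pay 17569 | balance=76756
6 | pay 17734 | balance=60779
7 | pay 16483 | balance=45687
8 | pay 16578 | balance=30155
9 | pay 16777 | balance=14068
10 | pay 18756 | balance=0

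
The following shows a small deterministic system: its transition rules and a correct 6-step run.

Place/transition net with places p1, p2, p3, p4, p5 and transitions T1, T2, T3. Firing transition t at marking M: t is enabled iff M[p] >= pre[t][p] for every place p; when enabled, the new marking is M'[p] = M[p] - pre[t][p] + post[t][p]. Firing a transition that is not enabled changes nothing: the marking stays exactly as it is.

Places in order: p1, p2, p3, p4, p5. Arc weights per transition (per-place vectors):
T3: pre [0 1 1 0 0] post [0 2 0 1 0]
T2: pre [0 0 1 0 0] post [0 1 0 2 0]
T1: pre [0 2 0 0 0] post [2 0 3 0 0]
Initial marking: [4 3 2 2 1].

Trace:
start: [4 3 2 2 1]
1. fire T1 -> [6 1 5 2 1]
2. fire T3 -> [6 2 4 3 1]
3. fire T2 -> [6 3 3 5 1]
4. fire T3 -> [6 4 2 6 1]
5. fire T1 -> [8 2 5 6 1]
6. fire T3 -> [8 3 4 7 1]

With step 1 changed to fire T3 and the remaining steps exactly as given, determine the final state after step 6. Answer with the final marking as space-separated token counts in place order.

(re-executing from step 1 with the substitution; state before step 1: [4 3 2 2 1])
1. fire T3 -> [4 4 1 3 1]
2. fire T3 -> [4 5 0 4 1]
3. fire T2 -> [4 5 0 4 1]
4. fire T3 -> [4 5 0 4 1]
5. fire T1 -> [6 3 3 4 1]
6. fire T3 -> [6 4 2 5 1]

6 4 2 5 1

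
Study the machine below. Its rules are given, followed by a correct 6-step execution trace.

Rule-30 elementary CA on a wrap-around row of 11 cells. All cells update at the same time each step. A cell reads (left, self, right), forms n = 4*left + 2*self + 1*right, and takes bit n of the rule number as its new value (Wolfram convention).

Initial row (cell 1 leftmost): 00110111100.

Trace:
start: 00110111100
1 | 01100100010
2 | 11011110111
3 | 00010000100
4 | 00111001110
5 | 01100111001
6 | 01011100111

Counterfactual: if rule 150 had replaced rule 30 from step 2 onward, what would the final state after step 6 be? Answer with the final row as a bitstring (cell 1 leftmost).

(re-executing steps 2..6 under rule 150; state before step 2: 01100100010)
2 | 10011110111
3 | 01101100011
4 | 00000010100
5 | 00000110110
6 | 00001000001

00001000001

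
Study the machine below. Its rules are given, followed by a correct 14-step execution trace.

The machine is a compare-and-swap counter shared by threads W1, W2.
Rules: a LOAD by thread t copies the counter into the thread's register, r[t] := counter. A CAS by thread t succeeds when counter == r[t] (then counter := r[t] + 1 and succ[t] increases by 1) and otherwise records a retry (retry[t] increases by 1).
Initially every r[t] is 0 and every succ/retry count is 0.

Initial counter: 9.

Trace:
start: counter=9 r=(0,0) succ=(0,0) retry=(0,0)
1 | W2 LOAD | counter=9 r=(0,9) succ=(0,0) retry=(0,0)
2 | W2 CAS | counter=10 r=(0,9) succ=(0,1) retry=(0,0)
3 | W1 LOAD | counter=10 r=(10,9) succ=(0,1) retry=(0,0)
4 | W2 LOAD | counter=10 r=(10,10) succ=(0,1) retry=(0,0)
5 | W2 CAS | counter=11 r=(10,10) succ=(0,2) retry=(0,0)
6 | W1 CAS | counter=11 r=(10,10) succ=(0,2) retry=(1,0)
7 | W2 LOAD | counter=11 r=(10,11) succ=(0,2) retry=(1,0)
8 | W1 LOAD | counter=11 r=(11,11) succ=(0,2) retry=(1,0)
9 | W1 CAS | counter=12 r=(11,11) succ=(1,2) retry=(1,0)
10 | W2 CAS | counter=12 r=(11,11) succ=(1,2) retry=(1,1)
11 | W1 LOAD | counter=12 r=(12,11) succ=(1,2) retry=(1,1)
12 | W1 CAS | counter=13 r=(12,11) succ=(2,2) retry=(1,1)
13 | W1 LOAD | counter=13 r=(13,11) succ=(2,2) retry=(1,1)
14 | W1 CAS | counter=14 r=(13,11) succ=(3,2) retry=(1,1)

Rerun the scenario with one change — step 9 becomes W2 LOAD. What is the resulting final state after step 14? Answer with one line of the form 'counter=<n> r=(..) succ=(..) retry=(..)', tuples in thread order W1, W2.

counter=14 r=(13,11) succ=(2,3) retry=(1,0)

(re-executing from step 9 with the substitution; state before step 9: counter=11 r=(11,11) succ=(0,2) retry=(1,0))
9 | W2 LOAD | counter=11 r=(11,11) succ=(0,2) retry=(1,0)
10 | W2 CAS | counter=12 r=(11,11) succ=(0,3) retry=(1,0)
11 | W1 LOAD | counter=12 r=(12,11) succ=(0,3) retry=(1,0)
12 | W1 CAS | counter=13 r=(12,11) succ=(1,3) retry=(1,0)
13 | W1 LOAD | counter=13 r=(13,11) succ=(1,3) retry=(1,0)
14 | W1 CAS | counter=14 r=(13,11) succ=(2,3) retry=(1,0)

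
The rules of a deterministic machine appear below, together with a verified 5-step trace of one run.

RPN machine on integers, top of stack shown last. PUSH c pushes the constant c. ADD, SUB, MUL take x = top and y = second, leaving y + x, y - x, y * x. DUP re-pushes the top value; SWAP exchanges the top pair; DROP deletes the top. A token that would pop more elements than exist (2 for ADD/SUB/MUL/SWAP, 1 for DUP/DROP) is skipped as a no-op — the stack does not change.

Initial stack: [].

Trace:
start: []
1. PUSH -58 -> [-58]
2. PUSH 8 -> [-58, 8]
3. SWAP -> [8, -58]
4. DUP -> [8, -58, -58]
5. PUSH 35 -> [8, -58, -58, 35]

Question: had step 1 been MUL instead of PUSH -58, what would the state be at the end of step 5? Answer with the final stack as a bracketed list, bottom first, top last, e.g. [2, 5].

[8, 8, 35]

(re-executing from step 1 with the substitution; state before step 1: [])
1. MUL -> []
2. PUSH 8 -> [8]
3. SWAP -> [8]
4. DUP -> [8, 8]
5. PUSH 35 -> [8, 8, 35]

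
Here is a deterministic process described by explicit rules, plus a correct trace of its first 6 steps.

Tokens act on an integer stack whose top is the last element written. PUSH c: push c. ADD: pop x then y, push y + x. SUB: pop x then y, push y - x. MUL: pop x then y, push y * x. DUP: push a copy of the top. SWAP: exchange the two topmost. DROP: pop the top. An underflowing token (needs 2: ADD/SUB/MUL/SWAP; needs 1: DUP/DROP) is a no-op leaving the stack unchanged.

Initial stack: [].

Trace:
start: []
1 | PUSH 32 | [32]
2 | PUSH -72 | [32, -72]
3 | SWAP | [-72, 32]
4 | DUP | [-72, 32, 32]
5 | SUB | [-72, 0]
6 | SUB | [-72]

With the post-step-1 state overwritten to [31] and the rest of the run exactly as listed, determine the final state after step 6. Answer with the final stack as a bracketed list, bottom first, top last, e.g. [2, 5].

state after step 1 := [31]
2 | PUSH -72 | [31, -72]
3 | SWAP | [-72, 31]
4 | DUP | [-72, 31, 31]
5 | SUB | [-72, 0]
6 | SUB | [-72]

[-72]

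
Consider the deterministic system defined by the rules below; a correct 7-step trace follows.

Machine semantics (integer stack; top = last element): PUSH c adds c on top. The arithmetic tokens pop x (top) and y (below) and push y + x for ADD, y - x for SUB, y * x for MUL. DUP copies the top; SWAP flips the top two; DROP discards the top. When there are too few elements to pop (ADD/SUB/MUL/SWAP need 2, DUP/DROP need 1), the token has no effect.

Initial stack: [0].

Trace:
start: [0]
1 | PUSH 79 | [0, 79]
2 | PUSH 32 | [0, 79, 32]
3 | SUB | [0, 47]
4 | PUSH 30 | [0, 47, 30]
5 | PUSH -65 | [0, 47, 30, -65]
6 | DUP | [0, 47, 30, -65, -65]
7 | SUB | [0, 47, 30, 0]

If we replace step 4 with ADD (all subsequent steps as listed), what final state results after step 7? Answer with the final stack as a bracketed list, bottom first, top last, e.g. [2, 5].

[47, 0]

(re-executing from step 4 with the substitution; state before step 4: [0, 47])
4 | ADD | [47]
5 | PUSH -65 | [47, -65]
6 | DUP | [47, -65, -65]
7 | SUB | [47, 0]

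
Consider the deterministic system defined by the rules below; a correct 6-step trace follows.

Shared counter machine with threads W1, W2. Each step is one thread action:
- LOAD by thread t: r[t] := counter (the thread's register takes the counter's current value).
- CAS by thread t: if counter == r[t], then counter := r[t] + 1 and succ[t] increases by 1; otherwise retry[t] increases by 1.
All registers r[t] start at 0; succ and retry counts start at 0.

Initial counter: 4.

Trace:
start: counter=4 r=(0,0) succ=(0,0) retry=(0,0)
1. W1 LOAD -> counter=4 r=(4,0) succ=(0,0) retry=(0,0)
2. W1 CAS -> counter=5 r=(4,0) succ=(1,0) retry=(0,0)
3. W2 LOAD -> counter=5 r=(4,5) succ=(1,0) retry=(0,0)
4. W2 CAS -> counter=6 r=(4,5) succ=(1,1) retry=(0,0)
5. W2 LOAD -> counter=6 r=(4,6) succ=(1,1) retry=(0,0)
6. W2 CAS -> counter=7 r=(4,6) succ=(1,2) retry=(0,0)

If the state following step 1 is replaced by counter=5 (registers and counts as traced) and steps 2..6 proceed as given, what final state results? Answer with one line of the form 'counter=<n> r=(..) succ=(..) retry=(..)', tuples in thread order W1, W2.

state after step 1 := counter=5 r=(4,0) succ=(0,0) retry=(0,0)
2. W1 CAS -> counter=5 r=(4,0) succ=(0,0) retry=(1,0)
3. W2 LOAD -> counter=5 r=(4,5) succ=(0,0) retry=(1,0)
4. W2 CAS -> counter=6 r=(4,5) succ=(0,1) retry=(1,0)
5. W2 LOAD -> counter=6 r=(4,6) succ=(0,1) retry=(1,0)
6. W2 CAS -> counter=7 r=(4,6) succ=(0,2) retry=(1,0)

counter=7 r=(4,6) succ=(0,2) retry=(1,0)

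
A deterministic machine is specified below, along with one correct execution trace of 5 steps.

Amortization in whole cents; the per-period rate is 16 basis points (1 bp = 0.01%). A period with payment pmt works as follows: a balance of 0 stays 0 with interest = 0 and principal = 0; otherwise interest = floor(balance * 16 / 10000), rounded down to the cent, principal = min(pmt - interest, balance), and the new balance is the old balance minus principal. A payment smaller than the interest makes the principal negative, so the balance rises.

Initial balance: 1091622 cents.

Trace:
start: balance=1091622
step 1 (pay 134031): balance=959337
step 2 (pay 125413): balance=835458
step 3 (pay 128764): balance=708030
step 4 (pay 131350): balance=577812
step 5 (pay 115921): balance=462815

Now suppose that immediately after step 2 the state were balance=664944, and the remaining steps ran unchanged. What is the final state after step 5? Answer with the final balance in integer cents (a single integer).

291481

state after step 2 := balance=664944
step 3 (pay 128764): balance=537243
step 4 (pay 131350): balance=406752
step 5 (pay 115921): balance=291481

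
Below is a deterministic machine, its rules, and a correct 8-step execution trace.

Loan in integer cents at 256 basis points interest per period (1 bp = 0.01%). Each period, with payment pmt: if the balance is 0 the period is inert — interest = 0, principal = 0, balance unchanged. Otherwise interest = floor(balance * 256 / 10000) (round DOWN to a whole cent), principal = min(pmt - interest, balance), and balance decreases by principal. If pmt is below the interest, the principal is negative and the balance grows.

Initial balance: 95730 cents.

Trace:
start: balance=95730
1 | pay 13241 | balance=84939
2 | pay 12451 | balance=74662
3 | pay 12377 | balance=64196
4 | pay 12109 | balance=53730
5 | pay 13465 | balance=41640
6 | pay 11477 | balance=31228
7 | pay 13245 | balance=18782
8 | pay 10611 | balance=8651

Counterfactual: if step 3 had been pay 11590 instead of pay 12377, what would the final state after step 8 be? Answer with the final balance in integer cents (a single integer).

(re-executing from step 3 with the substitution; state before step 3: balance=74662)
3 | pay 11590 | balance=64983
4 | pay 12109 | balance=54537
5 | pay 13465 | balance=42468
6 | pay 11477 | balance=32078
7 | pay 13245 | balance=19654
8 | pay 10611 | balance=9546

9546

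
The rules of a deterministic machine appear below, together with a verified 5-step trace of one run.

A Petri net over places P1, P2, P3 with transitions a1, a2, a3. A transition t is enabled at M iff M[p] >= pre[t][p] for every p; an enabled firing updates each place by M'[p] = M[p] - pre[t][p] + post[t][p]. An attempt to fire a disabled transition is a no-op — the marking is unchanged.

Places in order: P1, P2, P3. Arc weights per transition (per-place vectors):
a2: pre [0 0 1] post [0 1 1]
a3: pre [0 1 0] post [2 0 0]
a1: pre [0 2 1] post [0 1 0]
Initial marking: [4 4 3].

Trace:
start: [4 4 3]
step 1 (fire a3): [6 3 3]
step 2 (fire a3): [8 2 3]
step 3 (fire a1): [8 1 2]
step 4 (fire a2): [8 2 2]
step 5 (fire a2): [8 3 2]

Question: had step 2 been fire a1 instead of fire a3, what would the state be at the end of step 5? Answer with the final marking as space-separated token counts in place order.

(re-executing from step 2 with the substitution; state before step 2: [6 3 3])
step 2 (fire a1): [6 2 2]
step 3 (fire a1): [6 1 1]
step 4 (fire a2): [6 2 1]
step 5 (fire a2): [6 3 1]

6 3 1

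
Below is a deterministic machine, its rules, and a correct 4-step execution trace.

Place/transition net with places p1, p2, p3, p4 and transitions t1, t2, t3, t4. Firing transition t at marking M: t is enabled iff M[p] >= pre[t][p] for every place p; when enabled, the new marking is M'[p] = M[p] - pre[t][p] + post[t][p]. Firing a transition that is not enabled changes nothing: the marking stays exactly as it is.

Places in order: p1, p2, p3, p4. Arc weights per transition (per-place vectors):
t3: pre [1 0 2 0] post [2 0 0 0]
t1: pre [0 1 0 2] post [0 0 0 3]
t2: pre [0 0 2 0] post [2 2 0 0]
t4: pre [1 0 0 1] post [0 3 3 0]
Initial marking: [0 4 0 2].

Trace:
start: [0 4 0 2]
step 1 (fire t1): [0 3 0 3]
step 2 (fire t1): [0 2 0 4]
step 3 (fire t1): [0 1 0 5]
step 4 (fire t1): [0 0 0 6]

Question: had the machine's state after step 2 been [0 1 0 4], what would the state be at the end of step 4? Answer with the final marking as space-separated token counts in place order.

0 0 0 5

state after step 2 := [0 1 0 4]
step 3 (fire t1): [0 0 0 5]
step 4 (fire t1): [0 0 0 5]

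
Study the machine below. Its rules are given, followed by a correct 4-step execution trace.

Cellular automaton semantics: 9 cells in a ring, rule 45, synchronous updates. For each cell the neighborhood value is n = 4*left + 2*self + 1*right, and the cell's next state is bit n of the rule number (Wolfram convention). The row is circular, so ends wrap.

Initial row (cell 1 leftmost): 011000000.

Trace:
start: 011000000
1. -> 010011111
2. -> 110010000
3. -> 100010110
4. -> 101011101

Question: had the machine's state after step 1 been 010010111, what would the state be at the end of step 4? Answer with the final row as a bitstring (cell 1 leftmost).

101010110

state after step 1 := 010010111
2. -> 110011100
3. -> 100010000
4. -> 101010110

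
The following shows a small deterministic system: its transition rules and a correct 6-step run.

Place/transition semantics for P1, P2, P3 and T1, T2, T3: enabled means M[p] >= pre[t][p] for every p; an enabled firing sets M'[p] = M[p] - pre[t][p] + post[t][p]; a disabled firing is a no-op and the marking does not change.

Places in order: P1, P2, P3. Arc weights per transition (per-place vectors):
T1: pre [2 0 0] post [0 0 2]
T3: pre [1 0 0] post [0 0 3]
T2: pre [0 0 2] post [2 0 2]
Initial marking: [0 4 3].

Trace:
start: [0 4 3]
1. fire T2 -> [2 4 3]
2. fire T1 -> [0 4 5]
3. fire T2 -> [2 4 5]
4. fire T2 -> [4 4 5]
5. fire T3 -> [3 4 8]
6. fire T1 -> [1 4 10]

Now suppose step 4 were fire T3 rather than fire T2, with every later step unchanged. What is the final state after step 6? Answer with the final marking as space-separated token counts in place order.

0 4 11

(re-executing from step 4 with the substitution; state before step 4: [2 4 5])
4. fire T3 -> [1 4 8]
5. fire T3 -> [0 4 11]
6. fire T1 -> [0 4 11]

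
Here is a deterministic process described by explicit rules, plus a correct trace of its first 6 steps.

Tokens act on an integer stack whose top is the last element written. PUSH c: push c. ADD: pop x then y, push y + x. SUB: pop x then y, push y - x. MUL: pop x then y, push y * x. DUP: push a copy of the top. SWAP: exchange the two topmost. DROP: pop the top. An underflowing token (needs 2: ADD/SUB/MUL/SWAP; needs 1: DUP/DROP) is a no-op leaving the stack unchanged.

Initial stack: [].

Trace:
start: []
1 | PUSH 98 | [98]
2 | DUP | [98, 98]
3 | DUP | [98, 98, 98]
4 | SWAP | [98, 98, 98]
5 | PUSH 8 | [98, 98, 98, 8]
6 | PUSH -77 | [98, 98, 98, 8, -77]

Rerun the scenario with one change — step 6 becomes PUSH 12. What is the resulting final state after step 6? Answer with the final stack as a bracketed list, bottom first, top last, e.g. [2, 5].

[98, 98, 98, 8, 12]

(re-executing from step 6 with the substitution; state before step 6: [98, 98, 98, 8])
6 | PUSH 12 | [98, 98, 98, 8, 12]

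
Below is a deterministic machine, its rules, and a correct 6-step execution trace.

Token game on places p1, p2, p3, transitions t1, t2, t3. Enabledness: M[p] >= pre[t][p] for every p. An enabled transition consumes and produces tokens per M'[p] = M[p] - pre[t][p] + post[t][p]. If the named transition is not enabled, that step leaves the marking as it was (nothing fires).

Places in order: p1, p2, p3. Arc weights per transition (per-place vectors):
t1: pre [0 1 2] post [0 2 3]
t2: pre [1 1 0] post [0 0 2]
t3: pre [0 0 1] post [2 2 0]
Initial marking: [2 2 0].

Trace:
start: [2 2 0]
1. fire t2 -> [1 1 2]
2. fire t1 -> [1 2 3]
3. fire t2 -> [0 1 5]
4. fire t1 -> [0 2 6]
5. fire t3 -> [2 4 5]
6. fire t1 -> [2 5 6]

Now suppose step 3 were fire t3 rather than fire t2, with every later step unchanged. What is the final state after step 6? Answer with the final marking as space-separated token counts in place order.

5 8 3

(re-executing from step 3 with the substitution; state before step 3: [1 2 3])
3. fire t3 -> [3 4 2]
4. fire t1 -> [3 5 3]
5. fire t3 -> [5 7 2]
6. fire t1 -> [5 8 3]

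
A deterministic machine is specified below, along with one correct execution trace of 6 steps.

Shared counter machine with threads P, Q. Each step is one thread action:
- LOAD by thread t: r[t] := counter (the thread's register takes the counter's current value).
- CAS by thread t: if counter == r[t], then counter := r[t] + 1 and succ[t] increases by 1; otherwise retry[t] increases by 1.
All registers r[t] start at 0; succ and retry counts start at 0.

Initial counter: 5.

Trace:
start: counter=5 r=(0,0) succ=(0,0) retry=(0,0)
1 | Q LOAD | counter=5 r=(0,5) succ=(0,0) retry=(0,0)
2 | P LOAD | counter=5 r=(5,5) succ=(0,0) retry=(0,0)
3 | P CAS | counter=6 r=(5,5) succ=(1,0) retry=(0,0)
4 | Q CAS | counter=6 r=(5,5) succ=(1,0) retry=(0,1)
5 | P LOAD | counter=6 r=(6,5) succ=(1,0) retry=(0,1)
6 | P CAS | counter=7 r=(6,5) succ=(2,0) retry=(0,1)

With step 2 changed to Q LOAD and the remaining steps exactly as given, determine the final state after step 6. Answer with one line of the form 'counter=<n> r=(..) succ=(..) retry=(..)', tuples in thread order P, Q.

counter=7 r=(6,5) succ=(1,1) retry=(1,0)

(re-executing from step 2 with the substitution; state before step 2: counter=5 r=(0,5) succ=(0,0) retry=(0,0))
2 | Q LOAD | counter=5 r=(0,5) succ=(0,0) retry=(0,0)
3 | P CAS | counter=5 r=(0,5) succ=(0,0) retry=(1,0)
4 | Q CAS | counter=6 r=(0,5) succ=(0,1) retry=(1,0)
5 | P LOAD | counter=6 r=(6,5) succ=(0,1) retry=(1,0)
6 | P CAS | counter=7 r=(6,5) succ=(1,1) retry=(1,0)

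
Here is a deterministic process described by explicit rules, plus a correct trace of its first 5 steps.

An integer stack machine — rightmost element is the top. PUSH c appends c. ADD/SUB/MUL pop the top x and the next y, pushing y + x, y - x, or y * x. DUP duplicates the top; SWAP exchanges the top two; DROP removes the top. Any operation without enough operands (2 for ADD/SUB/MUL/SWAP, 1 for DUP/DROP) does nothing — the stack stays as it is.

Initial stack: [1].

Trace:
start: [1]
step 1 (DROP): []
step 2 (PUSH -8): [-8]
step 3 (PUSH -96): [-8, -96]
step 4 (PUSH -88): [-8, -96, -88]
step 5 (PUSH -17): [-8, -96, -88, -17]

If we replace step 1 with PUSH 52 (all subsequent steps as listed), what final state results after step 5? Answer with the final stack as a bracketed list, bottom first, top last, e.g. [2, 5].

(re-executing from step 1 with the substitution; state before step 1: [1])
step 1 (PUSH 52): [1, 52]
step 2 (PUSH -8): [1, 52, -8]
step 3 (PUSH -96): [1, 52, -8, -96]
step 4 (PUSH -88): [1, 52, -8, -96, -88]
step 5 (PUSH -17): [1, 52, -8, -96, -88, -17]

[1, 52, -8, -96, -88, -17]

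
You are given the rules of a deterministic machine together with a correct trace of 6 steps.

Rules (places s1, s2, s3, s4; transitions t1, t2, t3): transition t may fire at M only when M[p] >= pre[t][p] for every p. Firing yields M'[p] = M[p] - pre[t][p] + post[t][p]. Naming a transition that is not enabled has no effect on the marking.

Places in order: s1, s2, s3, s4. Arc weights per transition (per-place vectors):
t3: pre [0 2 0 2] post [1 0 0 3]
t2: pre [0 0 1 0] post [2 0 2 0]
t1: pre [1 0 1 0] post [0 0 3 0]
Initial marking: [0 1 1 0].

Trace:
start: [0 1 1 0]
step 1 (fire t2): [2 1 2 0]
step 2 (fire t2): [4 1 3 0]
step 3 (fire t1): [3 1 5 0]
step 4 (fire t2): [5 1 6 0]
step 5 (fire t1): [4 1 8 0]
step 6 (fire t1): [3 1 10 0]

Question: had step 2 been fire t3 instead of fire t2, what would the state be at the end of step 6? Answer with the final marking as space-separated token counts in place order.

(re-executing from step 2 with the substitution; state before step 2: [2 1 2 0])
step 2 (fire t3): [2 1 2 0]
step 3 (fire t1): [1 1 4 0]
step 4 (fire t2): [3 1 5 0]
step 5 (fire t1): [2 1 7 0]
step 6 (fire t1): [1 1 9 0]

1 1 9 0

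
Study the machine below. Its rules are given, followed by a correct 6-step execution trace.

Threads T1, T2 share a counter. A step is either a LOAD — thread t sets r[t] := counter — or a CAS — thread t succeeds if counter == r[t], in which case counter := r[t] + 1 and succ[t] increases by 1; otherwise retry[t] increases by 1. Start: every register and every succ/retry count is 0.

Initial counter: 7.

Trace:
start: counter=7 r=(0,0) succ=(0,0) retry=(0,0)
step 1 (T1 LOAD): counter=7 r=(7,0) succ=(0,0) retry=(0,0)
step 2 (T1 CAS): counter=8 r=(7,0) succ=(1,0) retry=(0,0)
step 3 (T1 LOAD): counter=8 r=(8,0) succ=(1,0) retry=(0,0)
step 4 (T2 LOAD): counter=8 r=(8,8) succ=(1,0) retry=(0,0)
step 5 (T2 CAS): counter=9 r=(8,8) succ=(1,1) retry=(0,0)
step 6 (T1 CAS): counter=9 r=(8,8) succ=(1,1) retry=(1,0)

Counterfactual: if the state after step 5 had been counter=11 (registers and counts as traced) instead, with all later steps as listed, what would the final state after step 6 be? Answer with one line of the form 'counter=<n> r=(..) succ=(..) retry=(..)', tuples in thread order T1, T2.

counter=11 r=(8,8) succ=(1,1) retry=(1,0)

state after step 5 := counter=11 r=(8,8) succ=(1,1) retry=(0,0)
step 6 (T1 CAS): counter=11 r=(8,8) succ=(1,1) retry=(1,0)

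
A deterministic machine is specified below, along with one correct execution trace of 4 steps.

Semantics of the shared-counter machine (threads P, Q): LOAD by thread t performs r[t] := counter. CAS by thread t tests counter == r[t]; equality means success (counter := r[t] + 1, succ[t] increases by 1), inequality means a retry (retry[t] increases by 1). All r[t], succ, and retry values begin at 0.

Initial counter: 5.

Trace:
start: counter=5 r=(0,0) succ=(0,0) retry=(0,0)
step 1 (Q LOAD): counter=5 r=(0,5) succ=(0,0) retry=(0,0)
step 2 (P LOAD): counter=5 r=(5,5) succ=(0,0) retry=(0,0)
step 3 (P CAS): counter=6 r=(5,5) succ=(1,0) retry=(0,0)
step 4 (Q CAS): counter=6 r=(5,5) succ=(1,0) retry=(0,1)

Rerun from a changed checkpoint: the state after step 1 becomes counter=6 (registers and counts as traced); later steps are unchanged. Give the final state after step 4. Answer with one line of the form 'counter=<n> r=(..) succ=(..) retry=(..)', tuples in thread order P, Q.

counter=7 r=(6,5) succ=(1,0) retry=(0,1)

state after step 1 := counter=6 r=(0,5) succ=(0,0) retry=(0,0)
step 2 (P LOAD): counter=6 r=(6,5) succ=(0,0) retry=(0,0)
step 3 (P CAS): counter=7 r=(6,5) succ=(1,0) retry=(0,0)
step 4 (Q CAS): counter=7 r=(6,5) succ=(1,0) retry=(0,1)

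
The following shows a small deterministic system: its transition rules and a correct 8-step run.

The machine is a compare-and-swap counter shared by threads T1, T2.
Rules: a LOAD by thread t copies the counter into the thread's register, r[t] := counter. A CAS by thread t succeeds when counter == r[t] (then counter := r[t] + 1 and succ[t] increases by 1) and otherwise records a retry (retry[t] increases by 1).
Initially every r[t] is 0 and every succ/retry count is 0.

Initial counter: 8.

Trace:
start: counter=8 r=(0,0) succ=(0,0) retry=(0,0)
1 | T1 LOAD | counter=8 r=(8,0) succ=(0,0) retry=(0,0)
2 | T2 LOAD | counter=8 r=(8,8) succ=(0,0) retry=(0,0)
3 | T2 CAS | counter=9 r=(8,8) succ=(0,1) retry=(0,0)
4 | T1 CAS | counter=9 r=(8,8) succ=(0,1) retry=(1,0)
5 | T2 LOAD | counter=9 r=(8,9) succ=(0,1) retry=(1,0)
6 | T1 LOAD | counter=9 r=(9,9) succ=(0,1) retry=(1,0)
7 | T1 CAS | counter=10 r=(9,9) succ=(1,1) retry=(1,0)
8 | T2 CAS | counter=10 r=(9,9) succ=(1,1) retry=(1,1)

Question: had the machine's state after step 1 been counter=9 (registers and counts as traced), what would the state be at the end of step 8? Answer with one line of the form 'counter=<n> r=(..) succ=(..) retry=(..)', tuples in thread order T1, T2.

state after step 1 := counter=9 r=(8,0) succ=(0,0) retry=(0,0)
2 | T2 LOAD | counter=9 r=(8,9) succ=(0,0) retry=(0,0)
3 | T2 CAS | counter=10 r=(8,9) succ=(0,1) retry=(0,0)
4 | T1 CAS | counter=10 r=(8,9) succ=(0,1) retry=(1,0)
5 | T2 LOAD | counter=10 r=(8,10) succ=(0,1) retry=(1,0)
6 | T1 LOAD | counter=10 r=(10,10) succ=(0,1) retry=(1,0)
7 | T1 CAS | counter=11 r=(10,10) succ=(1,1) retry=(1,0)
8 | T2 CAS | counter=11 r=(10,10) succ=(1,1) retry=(1,1)

counter=11 r=(10,10) succ=(1,1) retry=(1,1)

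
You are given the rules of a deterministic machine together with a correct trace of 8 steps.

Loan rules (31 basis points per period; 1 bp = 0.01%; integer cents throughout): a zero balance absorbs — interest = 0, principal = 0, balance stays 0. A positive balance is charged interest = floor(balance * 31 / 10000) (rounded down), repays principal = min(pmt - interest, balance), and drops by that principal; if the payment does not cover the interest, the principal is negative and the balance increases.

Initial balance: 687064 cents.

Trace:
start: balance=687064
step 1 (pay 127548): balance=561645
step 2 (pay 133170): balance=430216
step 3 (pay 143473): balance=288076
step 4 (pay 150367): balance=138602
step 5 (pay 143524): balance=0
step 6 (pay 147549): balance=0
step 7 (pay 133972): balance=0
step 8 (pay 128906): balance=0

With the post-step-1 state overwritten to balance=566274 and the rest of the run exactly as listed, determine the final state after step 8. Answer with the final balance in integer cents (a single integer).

state after step 1 := balance=566274
step 2 (pay 133170): balance=434859
step 3 (pay 143473): balance=292734
step 4 (pay 150367): balance=143274
step 5 (pay 143524): balance=194
step 6 (pay 147549): balance=0
step 7 (pay 133972): balance=0
step 8 (pay 128906): balance=0

0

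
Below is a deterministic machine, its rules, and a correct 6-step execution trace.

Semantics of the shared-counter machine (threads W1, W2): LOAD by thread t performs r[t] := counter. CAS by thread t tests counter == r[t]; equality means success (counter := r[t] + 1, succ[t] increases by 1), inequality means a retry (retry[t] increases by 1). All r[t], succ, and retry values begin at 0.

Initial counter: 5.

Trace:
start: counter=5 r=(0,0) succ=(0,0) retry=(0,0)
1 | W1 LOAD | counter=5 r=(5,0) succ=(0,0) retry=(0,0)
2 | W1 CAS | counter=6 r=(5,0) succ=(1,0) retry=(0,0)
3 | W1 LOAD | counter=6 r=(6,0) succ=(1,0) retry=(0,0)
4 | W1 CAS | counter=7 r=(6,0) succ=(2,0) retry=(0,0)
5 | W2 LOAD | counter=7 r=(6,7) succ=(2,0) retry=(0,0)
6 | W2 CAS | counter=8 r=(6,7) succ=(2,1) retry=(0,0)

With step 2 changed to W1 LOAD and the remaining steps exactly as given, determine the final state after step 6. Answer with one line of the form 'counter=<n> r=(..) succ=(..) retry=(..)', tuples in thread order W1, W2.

counter=7 r=(5,6) succ=(1,1) retry=(0,0)

(re-executing from step 2 with the substitution; state before step 2: counter=5 r=(5,0) succ=(0,0) retry=(0,0))
2 | W1 LOAD | counter=5 r=(5,0) succ=(0,0) retry=(0,0)
3 | W1 LOAD | counter=5 r=(5,0) succ=(0,0) retry=(0,0)
4 | W1 CAS | counter=6 r=(5,0) succ=(1,0) retry=(0,0)
5 | W2 LOAD | counter=6 r=(5,6) succ=(1,0) retry=(0,0)
6 | W2 CAS | counter=7 r=(5,6) succ=(1,1) retry=(0,0)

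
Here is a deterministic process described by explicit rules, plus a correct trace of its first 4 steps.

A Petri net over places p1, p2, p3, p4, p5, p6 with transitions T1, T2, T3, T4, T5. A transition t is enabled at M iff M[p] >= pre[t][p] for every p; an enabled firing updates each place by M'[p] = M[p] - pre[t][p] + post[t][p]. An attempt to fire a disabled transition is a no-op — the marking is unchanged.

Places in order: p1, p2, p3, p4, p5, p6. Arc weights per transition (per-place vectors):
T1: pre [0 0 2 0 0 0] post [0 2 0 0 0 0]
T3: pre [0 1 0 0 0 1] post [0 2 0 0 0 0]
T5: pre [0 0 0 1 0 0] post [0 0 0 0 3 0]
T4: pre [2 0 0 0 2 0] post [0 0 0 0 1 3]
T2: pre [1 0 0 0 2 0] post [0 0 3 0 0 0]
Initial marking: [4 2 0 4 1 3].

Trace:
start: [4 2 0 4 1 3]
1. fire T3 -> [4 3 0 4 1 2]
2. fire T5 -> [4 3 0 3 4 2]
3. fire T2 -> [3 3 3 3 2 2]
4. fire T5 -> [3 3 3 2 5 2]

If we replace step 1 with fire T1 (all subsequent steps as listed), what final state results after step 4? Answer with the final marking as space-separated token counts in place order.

(re-executing from step 1 with the substitution; state before step 1: [4 2 0 4 1 3])
1. fire T1 -> [4 2 0 4 1 3]
2. fire T5 -> [4 2 0 3 4 3]
3. fire T2 -> [3 2 3 3 2 3]
4. fire T5 -> [3 2 3 2 5 3]

3 2 3 2 5 3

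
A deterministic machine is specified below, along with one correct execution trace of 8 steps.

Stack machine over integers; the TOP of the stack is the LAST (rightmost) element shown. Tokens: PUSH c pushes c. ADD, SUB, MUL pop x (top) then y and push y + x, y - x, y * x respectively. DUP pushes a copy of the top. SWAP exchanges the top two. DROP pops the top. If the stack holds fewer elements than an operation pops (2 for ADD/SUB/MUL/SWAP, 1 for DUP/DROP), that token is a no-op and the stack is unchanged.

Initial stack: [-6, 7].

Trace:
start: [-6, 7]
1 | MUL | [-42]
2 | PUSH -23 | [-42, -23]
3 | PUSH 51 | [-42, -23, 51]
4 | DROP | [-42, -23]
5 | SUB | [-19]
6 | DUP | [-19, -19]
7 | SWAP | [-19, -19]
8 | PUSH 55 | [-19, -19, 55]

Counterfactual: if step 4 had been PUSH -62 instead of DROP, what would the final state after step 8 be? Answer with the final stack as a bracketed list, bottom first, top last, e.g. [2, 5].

[-42, -23, 113, 113, 55]

(re-executing from step 4 with the substitution; state before step 4: [-42, -23, 51])
4 | PUSH -62 | [-42, -23, 51, -62]
5 | SUB | [-42, -23, 113]
6 | DUP | [-42, -23, 113, 113]
7 | SWAP | [-42, -23, 113, 113]
8 | PUSH 55 | [-42, -23, 113, 113, 55]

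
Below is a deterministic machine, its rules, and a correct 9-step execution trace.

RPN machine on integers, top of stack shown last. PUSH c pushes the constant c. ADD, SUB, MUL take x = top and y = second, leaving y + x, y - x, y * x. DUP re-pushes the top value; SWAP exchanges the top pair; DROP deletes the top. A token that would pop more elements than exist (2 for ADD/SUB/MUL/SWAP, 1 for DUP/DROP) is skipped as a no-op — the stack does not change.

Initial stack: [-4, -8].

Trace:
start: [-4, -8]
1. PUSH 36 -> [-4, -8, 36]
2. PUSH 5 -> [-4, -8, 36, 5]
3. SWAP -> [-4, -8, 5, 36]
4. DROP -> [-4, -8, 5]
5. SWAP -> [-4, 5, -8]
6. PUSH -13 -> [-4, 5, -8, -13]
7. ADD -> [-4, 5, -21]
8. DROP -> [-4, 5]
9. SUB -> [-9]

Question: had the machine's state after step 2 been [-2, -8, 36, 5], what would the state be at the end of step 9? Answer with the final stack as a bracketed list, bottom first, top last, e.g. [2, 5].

[-7]

state after step 2 := [-2, -8, 36, 5]
3. SWAP -> [-2, -8, 5, 36]
4. DROP -> [-2, -8, 5]
5. SWAP -> [-2, 5, -8]
6. PUSH -13 -> [-2, 5, -8, -13]
7. ADD -> [-2, 5, -21]
8. DROP -> [-2, 5]
9. SUB -> [-7]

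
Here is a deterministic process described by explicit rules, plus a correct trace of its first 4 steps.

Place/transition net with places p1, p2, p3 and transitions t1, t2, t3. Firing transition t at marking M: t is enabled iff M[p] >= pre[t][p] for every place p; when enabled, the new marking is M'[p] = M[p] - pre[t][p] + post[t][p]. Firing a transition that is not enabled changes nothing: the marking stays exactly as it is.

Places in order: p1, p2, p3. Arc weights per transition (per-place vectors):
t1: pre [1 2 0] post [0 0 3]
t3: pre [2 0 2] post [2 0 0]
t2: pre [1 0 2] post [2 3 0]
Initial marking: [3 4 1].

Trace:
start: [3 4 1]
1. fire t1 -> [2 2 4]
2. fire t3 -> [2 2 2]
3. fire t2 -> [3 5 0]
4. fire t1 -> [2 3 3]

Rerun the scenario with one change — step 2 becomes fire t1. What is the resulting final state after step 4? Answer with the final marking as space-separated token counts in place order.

(re-executing from step 2 with the substitution; state before step 2: [2 2 4])
2. fire t1 -> [1 0 7]
3. fire t2 -> [2 3 5]
4. fire t1 -> [1 1 8]

1 1 8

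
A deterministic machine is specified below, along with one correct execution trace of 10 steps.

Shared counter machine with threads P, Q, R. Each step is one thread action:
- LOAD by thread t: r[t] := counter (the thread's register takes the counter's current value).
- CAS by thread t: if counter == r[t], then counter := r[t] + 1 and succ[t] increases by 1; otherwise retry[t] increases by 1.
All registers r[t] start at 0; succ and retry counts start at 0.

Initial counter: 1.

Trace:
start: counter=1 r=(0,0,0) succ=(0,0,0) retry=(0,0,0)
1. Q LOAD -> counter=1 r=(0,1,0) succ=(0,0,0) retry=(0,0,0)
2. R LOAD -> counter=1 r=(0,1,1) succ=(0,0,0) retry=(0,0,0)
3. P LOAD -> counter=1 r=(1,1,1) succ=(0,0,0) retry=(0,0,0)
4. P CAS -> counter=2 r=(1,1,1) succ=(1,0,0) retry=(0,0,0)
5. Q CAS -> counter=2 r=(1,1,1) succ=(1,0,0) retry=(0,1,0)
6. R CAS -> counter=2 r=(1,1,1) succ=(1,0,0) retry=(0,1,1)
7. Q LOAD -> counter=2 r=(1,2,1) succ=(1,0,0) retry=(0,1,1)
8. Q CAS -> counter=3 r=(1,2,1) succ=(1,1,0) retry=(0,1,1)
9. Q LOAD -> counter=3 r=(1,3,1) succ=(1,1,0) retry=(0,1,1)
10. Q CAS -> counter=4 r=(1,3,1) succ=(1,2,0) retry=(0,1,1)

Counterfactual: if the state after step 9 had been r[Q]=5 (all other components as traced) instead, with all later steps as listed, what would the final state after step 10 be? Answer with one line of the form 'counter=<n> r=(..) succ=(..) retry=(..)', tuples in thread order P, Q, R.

state after step 9 := counter=3 r=(1,5,1) succ=(1,1,0) retry=(0,1,1)
10. Q CAS -> counter=3 r=(1,5,1) succ=(1,1,0) retry=(0,2,1)

counter=3 r=(1,5,1) succ=(1,1,0) retry=(0,2,1)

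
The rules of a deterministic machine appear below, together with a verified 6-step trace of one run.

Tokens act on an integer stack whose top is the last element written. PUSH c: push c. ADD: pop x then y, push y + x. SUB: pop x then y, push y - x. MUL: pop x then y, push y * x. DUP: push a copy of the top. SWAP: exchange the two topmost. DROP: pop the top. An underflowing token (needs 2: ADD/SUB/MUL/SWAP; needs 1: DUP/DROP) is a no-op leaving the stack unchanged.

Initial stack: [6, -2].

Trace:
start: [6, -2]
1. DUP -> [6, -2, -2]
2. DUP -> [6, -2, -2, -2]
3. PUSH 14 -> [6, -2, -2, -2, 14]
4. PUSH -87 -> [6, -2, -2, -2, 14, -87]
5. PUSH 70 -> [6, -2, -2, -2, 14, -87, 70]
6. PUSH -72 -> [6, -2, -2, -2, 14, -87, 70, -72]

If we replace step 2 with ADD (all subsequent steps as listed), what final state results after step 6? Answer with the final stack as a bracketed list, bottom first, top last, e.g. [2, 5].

(re-executing from step 2 with the substitution; state before step 2: [6, -2, -2])
2. ADD -> [6, -4]
3. PUSH 14 -> [6, -4, 14]
4. PUSH -87 -> [6, -4, 14, -87]
5. PUSH 70 -> [6, -4, 14, -87, 70]
6. PUSH -72 -> [6, -4, 14, -87, 70, -72]

[6, -4, 14, -87, 70, -72]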